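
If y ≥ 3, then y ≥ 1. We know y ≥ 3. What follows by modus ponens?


Modus ponens: P → Q, P ⊢ Q
P: y ≥ 3
Q: y ≥ 1
We have P → Q and P is true.
By modus ponens, Q must be true.

y ≥ 1


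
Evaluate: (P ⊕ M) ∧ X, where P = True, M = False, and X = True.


P = True, M = False, X = True
Step 1: P ⊕ M = True XOR False = True
Step 2: True ∧ X = True AND True = True
XOR true when exactly one of P,M is true; then AND with X.

True


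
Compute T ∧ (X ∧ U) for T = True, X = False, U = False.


T = True, X = False, U = False
Step 1: X ∧ U = False AND False = False
Step 2: T ∧ False = True AND False = False
AND is true only when ALL operands are true.

False


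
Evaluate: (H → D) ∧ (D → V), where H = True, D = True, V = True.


H = True, D = True, V = True
Step 1: H → D is false only when H=True and D=False. Result: True
Step 2: D → V is false only when D=True and V=False. Result: True
Step 3: True ∧ True = True

True


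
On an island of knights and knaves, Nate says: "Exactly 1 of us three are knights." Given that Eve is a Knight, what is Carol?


Nate claims exactly 1 knights among Nate, Eve, Carol.
Given: Eve is a Knight.

Case 1: Nate is a Knight (tells truth)
  Then exactly 1 of the three are knights.
  Counting Nate, Eve: 2 knight(s) so far. Need -1 more → impossible.
Case 2: Nate is a Knave (lies)
  Then the count is NOT 1.
  If Carol = Knave, count = 1 = 1 → claim would be true, contradicts lie.
  If Carol = Knight, count = 2 ≠ 1 → lie confirmed ✓

Carol is a Knight.

Knight


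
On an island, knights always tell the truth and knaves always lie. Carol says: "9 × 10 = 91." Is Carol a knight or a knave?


Statement: "9 × 10 = 91."
Actual: 9 × 10 = 90
Claimed: 91
Statement is FALSE → Carol lies → Knave

Knave


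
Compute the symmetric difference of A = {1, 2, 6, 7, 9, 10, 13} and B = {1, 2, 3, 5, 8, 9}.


A = {1, 2, 6, 7, 9, 10, 13}
B = {1, 2, 3, 5, 8, 9}
Operation: symmetric difference
In A only: [6, 7, 10, 13], in B only: [3, 5, 8]

{3, 5, 6, 7, 8, 10, 13}


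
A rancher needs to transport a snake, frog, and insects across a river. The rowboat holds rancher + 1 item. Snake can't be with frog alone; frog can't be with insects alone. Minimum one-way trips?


1. rancher+frog → 2. rancher ← 3. rancher+snake → 4. rancher+frog ← 5. rancher+insects → 6. rancher ← 7. rancher+frog →
Minimum trips = 7

7


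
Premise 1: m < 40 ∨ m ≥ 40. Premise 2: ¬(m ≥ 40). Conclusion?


Disjunctive syllogism: P ∨ Q, ¬P ⊢ Q
Disjunction: m < 40 ∨ m ≥ 40
We know it is not the case that m ≥ 40.
By disjunctive syllogism, the other disjunct must be true.

m < 40


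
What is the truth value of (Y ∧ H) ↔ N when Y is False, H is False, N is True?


Y = False, H = False, N = True
Step 1: Y ∧ H = False AND False = False
Step 2: (False) ↔ N: true when both sides have same truth value.
Result: False ↔ True = False

False


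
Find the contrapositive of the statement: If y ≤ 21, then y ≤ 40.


Original: If y ≤ 21, then y ≤ 40
Contrapositive: If ¬Q, then ¬P
Negate Q: not (y ≤ 40)
Negate P: not (y ≤ 21)

If not (y ≤ 40), then not (y ≤ 21).


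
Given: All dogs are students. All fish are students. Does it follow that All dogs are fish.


Premise 1: All dogs are students.
Premise 2: All fish are students.
Conclusion: All dogs are fish.
Fallacy: undistributed middle. students is predicate in both.
Counterexample: dogs and fish could be disjoint subsets of students.

Invalid


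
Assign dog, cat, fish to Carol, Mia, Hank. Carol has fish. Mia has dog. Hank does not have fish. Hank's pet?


From clues:
  Mia → dog
  Carol → fish
By elimination, Hank gets the remaining.

cat


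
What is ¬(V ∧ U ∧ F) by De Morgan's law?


De Morgan's law: ¬(P ∧ Q ∧ R) ≡ ¬P ∨ ¬Q ∨ ¬R
¬(V ∧ U ∧ F) = ¬V ∨ ¬U ∨ ¬F

¬V ∨ ¬U ∨ ¬F


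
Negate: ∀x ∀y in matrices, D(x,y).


Original: ∀x ∀y D(x,y)
Rule: ¬∀→∃, ¬∃→∀, negate predicate.
Negation: ∃x ∃y ¬D(x,y)

∃x ∃y ¬D(x,y)


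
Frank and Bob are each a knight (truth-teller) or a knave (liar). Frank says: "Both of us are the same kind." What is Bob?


Frank says: "Both of us are the same kind."
Case 1: Frank is a Knight (truth-teller)
  Statement is true → they ARE the same → Bob is also a Knight
Case 2: Frank is a Knave (liar)
  Statement is false → they are NOT the same → Bob is a Knight
In both cases, Bob is a Knight.

Knight


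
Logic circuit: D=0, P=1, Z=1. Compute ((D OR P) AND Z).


D OR P = 0|1 = 1
1 AND 1 = 1

1


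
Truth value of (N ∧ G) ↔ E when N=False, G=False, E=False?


N = False, G = False, E = False
Expression: (N ∧ G) ↔ E
Step 1: N ∧ G = False AND False = False
Step 2: (False) ↔ E = (False iff False) = True

True


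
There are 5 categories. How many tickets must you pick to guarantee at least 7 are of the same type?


Pigeonhole: to guarantee k in one of n categories, need (k-1)×n + 1.
k = 7, n = 5
Minimum = (7-1) × 5 + 1 = 6 × 5 + 1

31


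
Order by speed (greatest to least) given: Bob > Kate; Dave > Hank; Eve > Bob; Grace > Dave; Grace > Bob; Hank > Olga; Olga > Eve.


Constraints: Bob > Kate; Dave > Hank; Eve > Bob; Grace > Dave; Grace > Bob; Hank > Olga; Olga > Eve
Method: at each step, the next-highest is the one remaining person who never appears on the smaller side of a constraint between remaining people.
  Step 1: remaining {Kate, Bob, Dave, Grace, Hank, Eve, Olga}; on the smaller side: {Kate, Bob, Dave, Hank, Eve, Olga} → Grace is next (Grace > Dave; Grace > Bob).
  Step 2: remaining {Kate, Bob, Dave, Hank, Eve, Olga}; on the smaller side: {Kate, Bob, Hank, Eve, Olga} → Dave is next (Dave > Hank).
  Step 3: remaining {Kate, Bob, Hank, Eve, Olga}; on the smaller side: {Kate, Bob, Eve, Olga} → Hank is next (Hank > Olga).
  Step 4: remaining {Kate, Bob, Eve, Olga}; on the smaller side: {Kate, Bob, Eve} → Olga is next (Olga > Eve).
  Step 5: remaining {Kate, Bob, Eve}; on the smaller side: {Kate, Bob} → Eve is next (Eve > Bob).
  Step 6: remaining {Kate, Bob}; on the smaller side: {Kate} → Bob is next (Bob > Kate).
  Step 7: only Kate remains → lowest.
Final ranking (highest to lowest):

Grace > Dave > Hank > Olga > Eve > Bob > Kate


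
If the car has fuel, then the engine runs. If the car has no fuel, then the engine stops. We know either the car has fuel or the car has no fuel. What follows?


Constructive dilemma: (P → Q) ∧ (R → S), P ∨ R ⊢ Q ∨ S
Premise 1: the car has fuel → the engine runs
Premise 2: the car has no fuel → the engine stops
Premise 3: the car has fuel ∨ the car has no fuel
Case 1: Assuming the car has fuel, then by Premise 1, the engine runs.
Case 2: Assuming the car has no fuel, then by Premise 2, the engine stops.
Since one of the car has fuel or the car has no fuel must hold, we get the engine runs or the engine stops.

The engine runs or the engine stops.


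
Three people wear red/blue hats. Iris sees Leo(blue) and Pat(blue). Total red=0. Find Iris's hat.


Total red = 0, seen red = 0
Own red = 0 - 0 = 0
Iris's hat is blue.

blue


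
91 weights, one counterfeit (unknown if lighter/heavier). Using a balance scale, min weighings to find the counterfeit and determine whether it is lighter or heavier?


Let n = 91. 182 possibilities (n weights × lighter/heavier); each weighing has 3 outcomes.
Bound for k weighings: say the first weighing puts j weights on each pan. If it tips, the 2j weighed weights remain suspects (each with a known direction) and k-1 weighings give 3^(k-1) outcomes; 3^(k-1) is odd, so 2j ≤ 3^(k-1) - 1. If it balances, the n - 2j unweighed weights remain with direction unknown: 2(n - 2j) ≤ 3^(k-1) - 1 by the same parity argument. Adding, n ≤ (3^(k-1) - 1) + (3^(k-1) - 1)/2 = (3^k - 3)/2, and the classical three-group strategy achieves this (3 weights in 2 weighings, 12 in 3, 39 in 4, 120 in 5).
So we need the smallest k with (3^k - 3)/2 ≥ 91.
k = 4: (3^4 - 3)/2 = 39 < 91 ✗
k = 5: (3^5 - 3)/2 = 120 ≥ 91 ✓

5


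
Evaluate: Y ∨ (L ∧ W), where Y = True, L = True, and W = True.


Y = True, L = True, W = True
Step 1: L ∧ W = True AND True = True
Step 2: Y ∨ True = True OR True = True
AND evaluated first (higher precedence); then OR applied.

True


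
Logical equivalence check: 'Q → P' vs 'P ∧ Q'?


Expression 1: Q → P
Expression 2: P ∧ Q
Truth table (Q P | Expr1 Expr2):
  T T |   T     T
  T F |   F     F
  F T |   T     F   ← differ
  F F |   T     F   ← differ
Counterexample: Q=F, P=T gives Expr1 = T but Expr2 = F, so the expressions are NOT logically equivalent.

No


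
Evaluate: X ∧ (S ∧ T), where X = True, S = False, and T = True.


X = True, S = False, T = True
Step 1: S ∧ T = False AND True = False
Step 2: X ∧ False = True AND False = False
AND is true only when ALL operands are true.

False


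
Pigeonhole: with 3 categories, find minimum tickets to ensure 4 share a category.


Pigeonhole: to guarantee k in one of n categories, need (k-1)×n + 1.
k = 4, n = 3
Minimum = (4-1) × 3 + 1 = 3 × 3 + 1

10


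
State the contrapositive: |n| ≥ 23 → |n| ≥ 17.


Original: If |n| ≥ 23, then |n| ≥ 17
Contrapositive: If ¬Q, then ¬P
Negate Q: not (|n| ≥ 17)
Negate P: not (|n| ≥ 23)

If not (|n| ≥ 17), then not (|n| ≥ 23).


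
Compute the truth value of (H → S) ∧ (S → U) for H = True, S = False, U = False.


H = True, S = False, U = False
Step 1: H → S is false only when H=True and S=False. Result: False
Step 2: S → U is false only when S=True and U=False. Result: True
Step 3: False ∧ True = False

False


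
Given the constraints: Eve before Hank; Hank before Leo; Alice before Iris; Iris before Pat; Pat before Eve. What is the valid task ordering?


Constraints: Eve before Hank; Hank before Leo; Alice before Iris; Iris before Pat; Pat before Eve
Method: repeatedly schedule the remaining task that has no remaining task required before it.
  Step 1: remaining {Alice, Iris, Eve, Pat, Hank, Leo}; every task except Alice still has a predecessor pending → schedule Alice.
  Step 2: remaining {Iris, Eve, Pat, Hank, Leo}; every task except Iris still has a predecessor pending → schedule Iris.
  Step 3: remaining {Eve, Pat, Hank, Leo}; every task except Pat still has a predecessor pending → schedule Pat.
  Step 4: remaining {Eve, Hank, Leo}; every task except Eve still has a predecessor pending → schedule Eve.
  Step 5: remaining {Hank, Leo}; every task except Hank still has a predecessor pending → schedule Hank.
  Step 6: only Leo remains → schedule Leo.
Resulting order:

Alice → Iris → Pat → Eve → Hank → Leo


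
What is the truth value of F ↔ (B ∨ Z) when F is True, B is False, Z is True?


F = True, B = False, Z = True
Step 1: B ∨ Z = False OR True = True
Step 2: F ↔ (True): true when both sides have same truth value.
Result: True ↔ True = True

True


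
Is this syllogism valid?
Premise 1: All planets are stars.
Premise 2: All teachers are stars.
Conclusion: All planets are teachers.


Premise 1: All planets are stars.
Premise 2: All teachers are stars.
Conclusion: All planets are teachers.
Fallacy: undistributed middle. stars is predicate in both.
Counterexample: planets and teachers could be disjoint subsets of stars.

Invalid


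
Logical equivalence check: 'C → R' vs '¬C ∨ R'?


Expression 1: C → R
Expression 2: ¬C ∨ R
Truth table (C R | Expr1 Expr2):
  T T |   T     T
  T F |   F     F
  F T |   T     T
  F F |   T     T
All 4 rows agree, so the expressions are logically equivalent.

Yes


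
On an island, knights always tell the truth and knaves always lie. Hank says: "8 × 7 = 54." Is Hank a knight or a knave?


Statement: "8 × 7 = 54."
Actual: 8 × 7 = 56
Claimed: 54
Statement is FALSE → Hank lies → Knave

Knave


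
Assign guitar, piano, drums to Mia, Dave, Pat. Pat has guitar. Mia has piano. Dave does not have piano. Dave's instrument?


From clues:
  Pat → guitar
  Mia → piano
By elimination, Dave gets the remaining.

drums


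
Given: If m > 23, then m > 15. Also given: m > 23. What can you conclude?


Modus ponens: P → Q, P ⊢ Q
P: m > 23
Q: m > 15
We have P → Q and P is true.
By modus ponens, Q must be true.

m > 15


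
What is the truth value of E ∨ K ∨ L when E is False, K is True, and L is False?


E = False, K = True, L = False
Step 1: E ∨ K = False OR True = True
Step 2: True ∨ L = True OR False = True
OR is true when at least one operand is true.

True


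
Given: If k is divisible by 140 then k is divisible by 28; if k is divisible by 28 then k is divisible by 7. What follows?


Hypothetical syllogism: P → Q, Q → R ⊢ P → R
Premise 1: k is divisible by 140 → k is divisible by 28
Premise 2: k is divisible by 28 → k is divisible by 7
Chain the implications: the middle term (k is divisible by 28) links the two.
Conclusion: If k is divisible by 140, then k is divisible by 7.

If k is divisible by 140, then k is divisible by 7.


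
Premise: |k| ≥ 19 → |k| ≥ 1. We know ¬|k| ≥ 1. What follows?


Modus tollens: P → Q, ¬Q ⊢ ¬P
P: |k| ≥ 19
Q: |k| ≥ 1
We have P → Q and Q is false.
By modus tollens, P must be false.

It is not the case that |k| ≥ 19


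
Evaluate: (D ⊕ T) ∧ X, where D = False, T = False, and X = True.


D = False, T = False, X = True
Step 1: D ⊕ T = False XOR False = False
Step 2: False ∧ X = False AND True = False
XOR true when exactly one of D,T is true; then AND with X.

False


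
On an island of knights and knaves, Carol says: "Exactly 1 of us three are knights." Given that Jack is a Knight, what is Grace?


Carol claims exactly 1 knights among Carol, Jack, Grace.
Given: Jack is a Knight.

Case 1: Carol is a Knight (tells truth)
  Then exactly 1 of the three are knights.
  Counting Carol, Jack: 2 knight(s) so far. Need -1 more → impossible.
Case 2: Carol is a Knave (lies)
  Then the count is NOT 1.
  If Grace = Knave, count = 1 = 1 → claim would be true, contradicts lie.
  If Grace = Knight, count = 2 ≠ 1 → lie confirmed ✓

Grace is a Knight.

Knight


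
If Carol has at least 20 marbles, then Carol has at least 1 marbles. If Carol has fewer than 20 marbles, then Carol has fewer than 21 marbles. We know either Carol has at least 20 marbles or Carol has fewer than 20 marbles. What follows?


Constructive dilemma: (P → Q) ∧ (R → S), P ∨ R ⊢ Q ∨ S
Premise 1: Carol has at least 20 marbles → Carol has at least 1 marbles
Premise 2: Carol has fewer than 20 marbles → Carol has fewer than 21 marbles
Premise 3: Carol has at least 20 marbles ∨ Carol has fewer than 20 marbles
Case 1: Assuming Carol has at least 20 marbles, then by Premise 1, Carol has at least 1 marbles.
Case 2: Assuming Carol has fewer than 20 marbles, then by Premise 2, Carol has fewer than 21 marbles.
Since one of Carol has at least 20 marbles or Carol has fewer than 20 marbles must hold, we get Carol has at least 1 marbles or Carol has fewer than 21 marbles.

Carol has at least 1 marbles or Carol has fewer than 21 marbles.


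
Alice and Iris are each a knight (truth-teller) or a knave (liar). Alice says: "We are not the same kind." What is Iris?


Alice says: "We are not the same kind."
Case 1: Alice is a Knight (truth-teller)
  Statement is true → they ARE different → Iris is a Knave
Case 2: Alice is a Knave (liar)
  Statement is false → they are NOT different → Iris is a Knave
In both cases, Iris is a Knave.

Knave


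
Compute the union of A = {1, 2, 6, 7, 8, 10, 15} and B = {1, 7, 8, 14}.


A = {1, 2, 6, 7, 8, 10, 15}
B = {1, 7, 8, 14}
Operation: union
All elements combined: 1, 2, 6, 7, 8, 10, 14, 15

{1, 2, 6, 7, 8, 10, 14, 15}


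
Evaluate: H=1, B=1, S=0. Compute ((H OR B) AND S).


H OR B = 1|1 = 1
1 AND 0 = 0

0


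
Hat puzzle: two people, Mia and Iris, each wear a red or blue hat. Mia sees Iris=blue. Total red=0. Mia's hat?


Total red = 0, Iris = blue
Red accounted for: 0
Remaining for Mia: 0
Mia's hat is blue.

blue


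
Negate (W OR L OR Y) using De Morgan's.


De Morgan's law: ¬(P ∨ Q ∨ R) ≡ ¬P ∧ ¬Q ∧ ¬R
¬(W ∨ L ∨ Y) = ¬W ∧ ¬L ∧ ¬Y

¬W ∧ ¬L ∧ ¬Y


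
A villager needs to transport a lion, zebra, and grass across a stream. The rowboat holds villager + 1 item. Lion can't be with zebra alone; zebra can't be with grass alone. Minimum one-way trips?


1. villager+zebra → 2. villager ← 3. villager+lion → 4. villager+zebra ← 5. villager+grass → 6. villager ← 7. villager+zebra →
Minimum trips = 7

7


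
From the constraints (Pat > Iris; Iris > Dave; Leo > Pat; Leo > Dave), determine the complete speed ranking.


Constraints: Pat > Iris; Iris > Dave; Leo > Pat; Leo > Dave
Method: at each step, the next-highest is the one remaining person who never appears on the smaller side of a constraint between remaining people.
  Step 1: remaining {Iris, Dave, Leo, Pat}; on the smaller side: {Iris, Dave, Pat} → Leo is next (Leo > Pat; Leo > Dave).
  Step 2: remaining {Iris, Dave, Pat}; on the smaller side: {Iris, Dave} → Pat is next (Pat > Iris).
  Step 3: remaining {Iris, Dave}; on the smaller side: {Dave} → Iris is next (Iris > Dave).
  Step 4: only Dave remains → lowest.
Final ranking (highest to lowest):

Leo > Pat > Iris > Dave


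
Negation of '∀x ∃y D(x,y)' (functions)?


Original: ∀x ∃y D(x,y)
Rule: ¬∀→∃, ¬∃→∀, negate predicate.
Negation: ∃x ∀y ¬D(x,y)

∃x ∀y ¬D(x,y)


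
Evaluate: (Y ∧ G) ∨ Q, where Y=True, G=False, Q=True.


Y = True, G = False, Q = True
Expression: (Y ∧ G) ∨ Q
Step 1: Y ∧ G = True AND False = False
Step 2: (False) ∨ Q = False OR True = True

True


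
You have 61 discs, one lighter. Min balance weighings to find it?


Each weighing has 3 outcomes (left heavy / balance / right heavy), so k weighings distinguish at most 3^k cases; splitting into three near-equal groups achieves this.
Need 3^k ≥ 61: 3^3 = 27 < 61 ≤ 3^4 = 81
k = ⌈log₃(61)⌉ = 4

4


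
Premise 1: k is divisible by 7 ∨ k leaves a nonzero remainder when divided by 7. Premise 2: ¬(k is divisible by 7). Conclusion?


Disjunctive syllogism: P ∨ Q, ¬P ⊢ Q
Disjunction: k is divisible by 7 ∨ k leaves a nonzero remainder when divided by 7
We know it is not the case that k is divisible by 7.
By disjunctive syllogism, the other disjunct must be true.

k leaves a nonzero remainder when divided by 7


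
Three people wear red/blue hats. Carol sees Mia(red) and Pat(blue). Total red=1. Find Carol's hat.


Total red = 1, seen red = 1
Own red = 1 - 1 = 0
Carol's hat is blue.

blue


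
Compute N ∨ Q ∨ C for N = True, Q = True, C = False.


N = True, Q = True, C = False
Step 1: N ∨ Q = True OR True = True
Step 2: True ∨ C = True OR False = True
OR is true when at least one operand is true.

True


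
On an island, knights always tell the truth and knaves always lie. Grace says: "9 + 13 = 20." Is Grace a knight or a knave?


Statement: "9 + 13 = 20."
Actual: 9 + 13 = 22
Claimed: 20
Statement is FALSE → Grace lies → Knave

Knave


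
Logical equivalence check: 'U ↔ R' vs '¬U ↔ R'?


Expression 1: U ↔ R
Expression 2: ¬U ↔ R
Truth table (U R | Expr1 Expr2):
  T T |   T     F   ← differ
  T F |   F     T   ← differ
  F T |   F     T   ← differ
  F F |   T     F   ← differ
Counterexample: U=T, R=T gives Expr1 = T but Expr2 = F, so the expressions are NOT logically equivalent.

No


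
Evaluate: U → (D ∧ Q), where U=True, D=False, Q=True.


U = True, D = False, Q = True
Expression: U → (D ∧ Q)
Step 1: D ∧ Q = False AND True = False
Step 2: U → (False) = True → False = False

False


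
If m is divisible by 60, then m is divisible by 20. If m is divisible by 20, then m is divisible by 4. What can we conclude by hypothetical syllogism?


Hypothetical syllogism: P → Q, Q → R ⊢ P → R
Premise 1: m is divisible by 60 → m is divisible by 20
Premise 2: m is divisible by 20 → m is divisible by 4
Chain the implications: the middle term (m is divisible by 20) links the two.
Conclusion: If m is divisible by 60, then m is divisible by 4.

If m is divisible by 60, then m is divisible by 4.


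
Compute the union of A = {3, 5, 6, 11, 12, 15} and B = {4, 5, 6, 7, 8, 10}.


A = {3, 5, 6, 11, 12, 15}
B = {4, 5, 6, 7, 8, 10}
Operation: union
All elements combined: 3, 4, 5, 6, 7, 8, 10, 11, 12, 15

{3, 4, 5, 6, 7, 8, 10, 11, 12, 15}


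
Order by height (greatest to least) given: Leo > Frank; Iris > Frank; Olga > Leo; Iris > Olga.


Constraints: Leo > Frank; Iris > Frank; Olga > Leo; Iris > Olga
Method: at each step, the next-highest is the one remaining person who never appears on the smaller side of a constraint between remaining people.
  Step 1: remaining {Iris, Leo, Frank, Olga}; on the smaller side: {Leo, Frank, Olga} → Iris is next (Iris > Frank; Iris > Olga).
  Step 2: remaining {Leo, Frank, Olga}; on the smaller side: {Leo, Frank} → Olga is next (Olga > Leo).
  Step 3: remaining {Leo, Frank}; on the smaller side: {Frank} → Leo is next (Leo > Frank).
  Step 4: only Frank remains → lowest.
Final ranking (highest to lowest):

Iris > Olga > Leo > Frank


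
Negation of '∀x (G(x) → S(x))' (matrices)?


Original: ∀x (G(x) → S(x))
Rule: ¬∀→∃, ¬∃→∀, negate predicate.
Negation: ∃x (G(x) ∧ ¬S(x))

∃x (G(x) ∧ ¬S(x))


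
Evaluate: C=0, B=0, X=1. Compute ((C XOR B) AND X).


C XOR B = 0^0 = 0
0 AND 1 = 0

0


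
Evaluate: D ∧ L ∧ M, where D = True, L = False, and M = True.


D = True, L = False, M = True
Step 1: D ∧ L = True AND False = False
Step 2: (False) ∧ M = (False) AND True = False
AND is true only when ALL operands are true.

False


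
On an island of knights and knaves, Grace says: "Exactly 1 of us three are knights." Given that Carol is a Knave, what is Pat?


Grace claims exactly 1 knights among Grace, Carol, Pat.
Given: Carol is a Knave.

Case 1: Grace is a Knight (tells truth)
  Then exactly 1 of the three are knights.
  Counting Grace, Carol: 1 knight(s) so far. Need 0 more → Pat = Knave.
Case 2: Grace is a Knave (lies)
  Then the count is NOT 1.
  If Pat = Knight, count = 1 = 1 → claim would be true, contradicts lie.
  If Pat = Knave, count = 0 ≠ 1 → lie confirmed ✓

Pat is a Knave.

Knave


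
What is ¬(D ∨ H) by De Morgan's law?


De Morgan's law: ¬(P ∨ Q) ≡ ¬P ∧ ¬Q
¬(D ∨ H) = ¬D ∧ ¬H

¬D ∧ ¬H


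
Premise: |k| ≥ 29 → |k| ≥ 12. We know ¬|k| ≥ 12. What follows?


Modus tollens: P → Q, ¬Q ⊢ ¬P
P: |k| ≥ 29
Q: |k| ≥ 12
We have P → Q and Q is false.
By modus tollens, P must be false.

It is not the case that |k| ≥ 29


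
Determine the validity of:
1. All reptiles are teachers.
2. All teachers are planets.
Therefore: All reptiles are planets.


Premise 1: All reptiles are teachers.
Premise 2: All teachers are planets.
Conclusion: All reptiles are planets.
Barbara syllogism (AAA-1): All A are B, All B are C → All A are C.
Middle term (teachers) distributed in premise 2.

Valid


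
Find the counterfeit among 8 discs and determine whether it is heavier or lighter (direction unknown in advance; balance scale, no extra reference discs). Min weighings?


Let n = 8. 16 possibilities (n discs × lighter/heavier); each weighing has 3 outcomes.
Bound for k weighings: say the first weighing puts j discs on each pan. If it tips, the 2j weighed discs remain suspects (each with a known direction) and k-1 weighings give 3^(k-1) outcomes; 3^(k-1) is odd, so 2j ≤ 3^(k-1) - 1. If it balances, the n - 2j unweighed discs remain with direction unknown: 2(n - 2j) ≤ 3^(k-1) - 1 by the same parity argument. Adding, n ≤ (3^(k-1) - 1) + (3^(k-1) - 1)/2 = (3^k - 3)/2, and the classical three-group strategy achieves this (3 discs in 2 weighings, 12 in 3, 39 in 4, 120 in 5).
So we need the smallest k with (3^k - 3)/2 ≥ 8.
k = 2: (3^2 - 3)/2 = 3 < 8 ✗
k = 3: (3^3 - 3)/2 = 12 ≥ 8 ✓

3


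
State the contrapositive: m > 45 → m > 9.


Original: If m > 45, then m > 9
Contrapositive: If ¬Q, then ¬P
Negate Q: not (m > 9)
Negate P: not (m > 45)

If not (m > 9), then not (m > 45).


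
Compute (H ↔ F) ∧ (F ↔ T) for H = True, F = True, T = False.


H = True, F = True, T = False
Step 1: H ↔ F is true when H and F have the same value. Result: True
Step 2: F ↔ T is true when F and T have the same value. Result: False
Step 3: True ∧ False = False

False


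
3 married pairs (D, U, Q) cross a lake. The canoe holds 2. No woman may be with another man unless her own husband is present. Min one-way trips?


Label couples D, U, Q (H = husband, W = wife).
Counting alone: 6 people, the canoe carries 2 and someone must bring it back, so each round trip nets at most +1 on the far side until the last crossing → at least 9 trips. The jealousy constraint makes 9 impossible; the shortest valid schedule has 11:
1. WD+WU →  (far: WD,WU; near: HD,HU,HQ,WQ)
2. WD ←       (far: WU; near: HD,HU,HQ,WD,WQ)
3. WD+WQ →  (far: WD,WU,WQ; near: HD,HU,HQ)
4. WD ←       (far: WU,WQ; near: HD,HU,HQ,WD)
5. HU+HQ →  (far: HU,WU,HQ,WQ; near: HD,WD)
6. HU+WU ←  (far: HQ,WQ; near: HD,WD,HU,WU)
7. HD+HU →  (far: HD,HU,HQ,WQ; near: WD,WU)
8. WQ ←       (far: HD,HU,HQ; near: WD,WU,WQ)
9. WD+WU →  (far: HD,WD,HU,WU,HQ; near: WQ)
10. HQ ←      (far: HD,WD,HU,WU; near: HQ,WQ)
11. HQ+WQ → (far: all six; near: empty)
In every state each wife is either with her husband or with no other man.
Minimum trips = 11

11


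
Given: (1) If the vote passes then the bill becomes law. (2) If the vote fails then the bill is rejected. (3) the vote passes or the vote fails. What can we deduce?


Constructive dilemma: (P → Q) ∧ (R → S), P ∨ R ⊢ Q ∨ S
Premise 1: the vote passes → the bill becomes law
Premise 2: the vote fails → the bill is rejected
Premise 3: the vote passes ∨ the vote fails
Case 1: Assuming the vote passes, then by Premise 1, the bill becomes law.
Case 2: Assuming the vote fails, then by Premise 2, the bill is rejected.
Since one of the vote passes or the vote fails must hold, we get the bill becomes law or the bill is rejected.

The bill becomes law or the bill is rejected.


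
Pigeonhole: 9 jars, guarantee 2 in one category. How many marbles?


Pigeonhole: to guarantee k in one of n categories, need (k-1)×n + 1.
k = 2, n = 9
Minimum = (2-1) × 9 + 1 = 1 × 9 + 1

10


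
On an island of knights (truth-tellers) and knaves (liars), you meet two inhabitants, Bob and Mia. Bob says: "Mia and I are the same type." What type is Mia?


Bob says: "Mia and I are the same type."
Case 1: Bob is a Knight (truth-teller)
  Statement is true → they ARE the same → Mia is also a Knight
Case 2: Bob is a Knave (liar)
  Statement is false → they are NOT the same → Mia is a Knight
In both cases, Mia is a Knight.

Knight


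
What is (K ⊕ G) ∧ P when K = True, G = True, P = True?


K = True, G = True, P = True
Step 1: K ⊕ G = True XOR True = False
Step 2: False ∧ P = False AND True = False
XOR true when exactly one of K,G is true; then AND with P.

False


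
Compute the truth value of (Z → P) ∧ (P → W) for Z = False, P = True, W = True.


Z = False, P = True, W = True
Step 1: Z → P is false only when Z=True and P=False. Result: True
Step 2: P → W is false only when P=True and W=False. Result: True
Step 3: True ∧ True = True

True


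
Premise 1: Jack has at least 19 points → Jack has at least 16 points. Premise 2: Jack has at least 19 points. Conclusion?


Modus ponens: P → Q, P ⊢ Q
P: Jack has at least 19 points
Q: Jack has at least 16 points
We have P → Q and P is true.
By modus ponens, Q must be true.

Jack has at least 16 points


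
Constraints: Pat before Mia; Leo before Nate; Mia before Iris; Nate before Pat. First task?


Constraints: Pat before Mia; Leo before Nate; Mia before Iris; Nate before Pat
The first task can have nothing scheduled before it, so it must never appear on the right of a 'before'.
Tasks appearing after some 'before': Mia, Nate, Iris, Pat.
The only task not in that list is Leo → it is first.

Leo


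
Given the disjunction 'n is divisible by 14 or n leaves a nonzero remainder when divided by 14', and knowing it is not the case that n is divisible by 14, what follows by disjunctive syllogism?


Disjunctive syllogism: P ∨ Q, ¬P ⊢ Q
Disjunction: n is divisible by 14 ∨ n leaves a nonzero remainder when divided by 14
We know it is not the case that n is divisible by 14.
By disjunctive syllogism, the other disjunct must be true.

n leaves a nonzero remainder when divided by 14


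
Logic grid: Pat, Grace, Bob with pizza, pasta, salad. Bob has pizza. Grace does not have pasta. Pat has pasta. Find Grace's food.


From clues:
  Bob → pizza
  Pat → pasta
By elimination, Grace gets the remaining.

salad


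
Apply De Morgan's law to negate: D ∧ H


De Morgan's law: ¬(P ∧ Q) ≡ ¬P ∨ ¬Q
¬(D ∧ H) = ¬D ∨ ¬H

¬D ∨ ¬H


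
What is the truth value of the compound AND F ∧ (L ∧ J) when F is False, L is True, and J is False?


F = False, L = True, J = False
Step 1: L ∧ J = True AND False = False
Step 2: F ∧ False = False AND False = False
AND is true only when ALL operands are true.

False


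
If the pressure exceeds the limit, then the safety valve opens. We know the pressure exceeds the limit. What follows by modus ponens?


Modus ponens: P → Q, P ⊢ Q
P: the pressure exceeds the limit
Q: the safety valve opens
We have P → Q and P is true.
By modus ponens, Q must be true.

The safety valve opens


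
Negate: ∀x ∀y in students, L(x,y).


Original: ∀x ∀y L(x,y)
Rule: ¬∀→∃, ¬∃→∀, negate predicate.
Negation: ∃x ∃y ¬L(x,y)

∃x ∃y ¬L(x,y)


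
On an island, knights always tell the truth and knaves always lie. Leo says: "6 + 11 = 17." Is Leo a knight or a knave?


Statement: "6 + 11 = 17."
Actual: 6 + 11 = 17
Claimed: 17
Statement is TRUE → Leo tells the truth → Knight

Knight


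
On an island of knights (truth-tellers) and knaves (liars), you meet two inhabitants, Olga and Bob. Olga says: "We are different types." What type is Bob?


Olga says: "We are different types."
Case 1: Olga is a Knight (truth-teller)
  Statement is true → they ARE different → Bob is a Knave
Case 2: Olga is a Knave (liar)
  Statement is false → they are NOT different → Bob is a Knave
In both cases, Bob is a Knave.

Knave


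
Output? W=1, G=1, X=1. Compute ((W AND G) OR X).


W AND G = 1&1 = 1
1 OR 1 = 1

1


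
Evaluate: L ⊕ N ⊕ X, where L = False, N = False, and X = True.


L = False, N = False, X = True
Step 1: L ⊕ N = False XOR False = False
Step 2: False ⊕ X = False XOR True = True
XOR is true when an odd number of operands are true.

True


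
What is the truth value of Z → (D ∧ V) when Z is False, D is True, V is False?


Z = False, D = True, V = False
Step 1: D ∧ V = True AND False = False
Step 2: Z → (False): false only when Z=True and consequent=False.
Result: True

True


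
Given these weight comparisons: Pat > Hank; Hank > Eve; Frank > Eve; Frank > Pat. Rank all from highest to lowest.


Constraints: Pat > Hank; Hank > Eve; Frank > Eve; Frank > Pat
Method: at each step, the next-highest is the one remaining person who never appears on the smaller side of a constraint between remaining people.
  Step 1: remaining {Eve, Frank, Pat, Hank}; on the smaller side: {Eve, Pat, Hank} → Frank is next (Frank > Eve; Frank > Pat).
  Step 2: remaining {Eve, Pat, Hank}; on the smaller side: {Eve, Hank} → Pat is next (Pat > Hank).
  Step 3: remaining {Eve, Hank}; on the smaller side: {Eve} → Hank is next (Hank > Eve).
  Step 4: only Eve remains → lowest.
Final ranking (highest to lowest):

Frank > Pat > Hank > Eve


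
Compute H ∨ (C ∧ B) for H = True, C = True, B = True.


H = True, C = True, B = True
Step 1: C ∧ B = True AND True = True
Step 2: H ∨ True = True OR True = True
AND evaluated first (higher precedence); then OR applied.

True


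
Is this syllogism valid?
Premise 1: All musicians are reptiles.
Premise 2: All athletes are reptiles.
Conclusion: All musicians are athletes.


Premise 1: All musicians are reptiles.
Premise 2: All athletes are reptiles.
Conclusion: All musicians are athletes.
Fallacy: undistributed middle. reptiles is predicate in both.
Counterexample: musicians and athletes could be disjoint subsets of reptiles.

Invalid


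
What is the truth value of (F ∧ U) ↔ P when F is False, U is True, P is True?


F = False, U = True, P = True
Step 1: F ∧ U = False AND True = False
Step 2: (False) ↔ P: true when both sides have same truth value.
Result: False ↔ True = False

False


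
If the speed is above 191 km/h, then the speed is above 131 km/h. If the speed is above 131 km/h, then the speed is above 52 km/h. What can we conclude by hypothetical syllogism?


Hypothetical syllogism: P → Q, Q → R ⊢ P → R
Premise 1: the speed is above 191 km/h → the speed is above 131 km/h
Premise 2: the speed is above 131 km/h → the speed is above 52 km/h
Chain the implications: the middle term (the speed is above 131 km/h) links the two.
Conclusion: If the speed is above 191 km/h, then the speed is above 52 km/h.

If the speed is above 191 km/h, then the speed is above 52 km/h.


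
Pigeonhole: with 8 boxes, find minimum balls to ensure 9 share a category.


Pigeonhole: to guarantee k in one of n categories, need (k-1)×n + 1.
k = 9, n = 8
Minimum = (9-1) × 8 + 1 = 8 × 8 + 1

65


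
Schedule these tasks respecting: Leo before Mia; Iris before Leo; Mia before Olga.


Constraints: Leo before Mia; Iris before Leo; Mia before Olga
Method: repeatedly schedule the remaining task that has no remaining task required before it.
  Step 1: remaining {Olga, Leo, Mia, Iris}; every task except Iris still has a predecessor pending → schedule Iris.
  Step 2: remaining {Olga, Leo, Mia}; every task except Leo still has a predecessor pending → schedule Leo.
  Step 3: remaining {Olga, Mia}; every task except Mia still has a predecessor pending → schedule Mia.
  Step 4: only Olga remains → schedule Olga.
Resulting order:

Iris → Leo → Mia → Olga


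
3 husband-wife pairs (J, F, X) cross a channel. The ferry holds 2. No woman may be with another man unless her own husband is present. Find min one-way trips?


Label couples J, F, X (H = husband, W = wife).
Counting alone: 6 people, the ferry carries 2 and someone must bring it back, so each round trip nets at most +1 on the far side until the last crossing → at least 9 trips. The jealousy constraint makes 9 impossible; the shortest valid schedule has 11:
1. WJ+WF →  (far: WJ,WF; near: HJ,HF,HX,WX)
2. WJ ←       (far: WF; near: HJ,HF,HX,WJ,WX)
3. WJ+WX →  (far: WJ,WF,WX; near: HJ,HF,HX)
4. WJ ←       (far: WF,WX; near: HJ,HF,HX,WJ)
5. HF+HX →  (far: HF,WF,HX,WX; near: HJ,WJ)
6. HF+WF ←  (far: HX,WX; near: HJ,WJ,HF,WF)
7. HJ+HF →  (far: HJ,HF,HX,WX; near: WJ,WF)
8. WX ←       (far: HJ,HF,HX; near: WJ,WF,WX)
9. WJ+WF →  (far: HJ,WJ,HF,WF,HX; near: WX)
10. HX ←      (far: HJ,WJ,HF,WF; near: HX,WX)
11. HX+WX → (far: all six; near: empty)
In every state each wife is either with her husband or with no other man.
Minimum trips = 11

11


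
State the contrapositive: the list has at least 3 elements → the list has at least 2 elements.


Original: If the list has at least 3 elements, then the list has at least 2 elements
Contrapositive: If ¬Q, then ¬P
Negate Q: not (the list has at least 2 elements)
Negate P: not (the list has at least 3 elements)

If not (the list has at least 2 elements), then not (the list has at least 3 elements).


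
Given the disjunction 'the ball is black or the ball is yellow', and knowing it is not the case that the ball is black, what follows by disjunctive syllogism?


Disjunctive syllogism: P ∨ Q, ¬P ⊢ Q
Disjunction: the ball is black ∨ the ball is yellow
We know it is not the case that the ball is black.
By disjunctive syllogism, the other disjunct must be true.

The ball is yellow


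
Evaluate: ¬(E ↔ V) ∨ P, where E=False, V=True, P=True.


E = False, V = True, P = True
Expression: ¬(E ↔ V) ∨ P
Step 1: E ↔ V = (False iff True) = False
Step 2: ¬(E ↔ V) = NOT False = True
Step 3: (True) ∨ P = True OR True = True

True


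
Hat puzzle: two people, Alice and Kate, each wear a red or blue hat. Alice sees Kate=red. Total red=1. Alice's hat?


Total red = 1, Kate = red
Red accounted for: 1
Remaining for Alice: 0
Alice's hat is blue.

blue


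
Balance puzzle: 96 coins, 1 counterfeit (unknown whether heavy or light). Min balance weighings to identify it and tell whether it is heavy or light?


Let n = 96. 192 possibilities (n coins × lighter/heavier); each weighing has 3 outcomes.
Bound for k weighings: say the first weighing puts j coins on each pan. If it tips, the 2j weighed coins remain suspects (each with a known direction) and k-1 weighings give 3^(k-1) outcomes; 3^(k-1) is odd, so 2j ≤ 3^(k-1) - 1. If it balances, the n - 2j unweighed coins remain with direction unknown: 2(n - 2j) ≤ 3^(k-1) - 1 by the same parity argument. Adding, n ≤ (3^(k-1) - 1) + (3^(k-1) - 1)/2 = (3^k - 3)/2, and the classical three-group strategy achieves this (3 coins in 2 weighings, 12 in 3, 39 in 4, 120 in 5).
So we need the smallest k with (3^k - 3)/2 ≥ 96.
k = 4: (3^4 - 3)/2 = 39 < 96 ✗
k = 5: (3^5 - 3)/2 = 120 ≥ 96 ✓

5


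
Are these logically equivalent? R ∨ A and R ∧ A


Expression 1: R ∨ A
Expression 2: R ∧ A
Truth table (R A | Expr1 Expr2):
  T T |   T     T
  T F |   T     F   ← differ
  F T |   T     F   ← differ
  F F |   F     F
Counterexample: R=T, A=F gives Expr1 = T but Expr2 = F, so the expressions are NOT logically equivalent.

No


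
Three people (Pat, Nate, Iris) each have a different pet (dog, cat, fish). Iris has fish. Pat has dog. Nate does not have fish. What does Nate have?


From clues:
  Iris → fish
  Pat → dog
By elimination, Nate gets the remaining.

cat


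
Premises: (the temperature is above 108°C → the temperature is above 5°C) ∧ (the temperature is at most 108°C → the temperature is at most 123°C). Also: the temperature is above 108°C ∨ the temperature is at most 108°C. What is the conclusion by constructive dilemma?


Constructive dilemma: (P → Q) ∧ (R → S), P ∨ R ⊢ Q ∨ S
Premise 1: the temperature is above 108°C → the temperature is above 5°C
Premise 2: the temperature is at most 108°C → the temperature is at most 123°C
Premise 3: the temperature is above 108°C ∨ the temperature is at most 108°C
Case 1: Assuming the temperature is above 108°C, then by Premise 1, the temperature is above 5°C.
Case 2: Assuming the temperature is at most 108°C, then by Premise 2, the temperature is at most 123°C.
Since one of the temperature is above 108°C or the temperature is at most 108°C must hold, we get the temperature is above 5°C or the temperature is at most 123°C.

The temperature is above 5°C or the temperature is at most 123°C.


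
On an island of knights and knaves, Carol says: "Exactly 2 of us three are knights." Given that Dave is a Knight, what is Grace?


Carol claims exactly 2 knights among Carol, Dave, Grace.
Given: Dave is a Knight.

Case 1: Carol is a Knight (tells truth)
  Then exactly 2 of the three are knights.
  Counting Carol, Dave: 2 knight(s) so far. Need 0 more → Grace = Knave.
Case 2: Carol is a Knave (lies)
  Then the count is NOT 2.
  If Grace = Knight, count = 2 = 2 → claim would be true, contradicts lie.
  If Grace = Knave, count = 1 ≠ 2 → lie confirmed ✓

Grace is a Knave.

Knave
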